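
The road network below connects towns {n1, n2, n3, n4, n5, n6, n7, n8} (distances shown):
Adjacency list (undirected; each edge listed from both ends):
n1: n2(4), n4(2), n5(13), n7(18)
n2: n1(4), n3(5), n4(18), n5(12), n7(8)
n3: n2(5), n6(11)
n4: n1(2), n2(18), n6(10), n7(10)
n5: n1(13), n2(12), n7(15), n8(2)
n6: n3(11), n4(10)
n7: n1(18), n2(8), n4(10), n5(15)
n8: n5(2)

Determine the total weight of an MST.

Kruskal's algorithm — process edges by increasing weight (ties by edge label):
n1-n4 (2): add — endpoints in different components.
n5-n8 (2): add — endpoints in different components.
n1-n2 (4): add — endpoints in different components.
n2-n3 (5): add — endpoints in different components.
n2-n7 (8): add — endpoints in different components.
n4-n6 (10): add — endpoints in different components.
n4-n7 (10): skip — n7 and n4 already connected.
n3-n6 (11): skip — n3 and n6 already connected.
n2-n5 (12): add — endpoints in different components.
MST edges: n1-n4, n5-n8, n1-n2, n2-n3, n2-n7, n4-n6, n2-n5; total weight 2+2+4+5+8+10+12 = 43.

43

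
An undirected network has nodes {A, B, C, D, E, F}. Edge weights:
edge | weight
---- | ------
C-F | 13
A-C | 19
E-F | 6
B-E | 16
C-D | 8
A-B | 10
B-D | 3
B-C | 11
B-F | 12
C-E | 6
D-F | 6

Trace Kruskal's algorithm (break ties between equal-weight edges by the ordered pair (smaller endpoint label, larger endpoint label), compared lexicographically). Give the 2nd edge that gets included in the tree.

C-E

Kruskal: consider edges lightest-first.
B-D (3): add. Components now {A} {B,D} {C} {E} {F}
C-E (6): add. Components now {A} {B,D} {C,E} {F}
D-F (6): add. Components now {A} {B,D,F} {C,E}
E-F (6): add. Components now {A} {B,C,D,E,F}
C-D (8): skip — C and D already connected.
A-B (10): add. Components now {A,B,C,D,E,F}
The 2nd edge added is C-E.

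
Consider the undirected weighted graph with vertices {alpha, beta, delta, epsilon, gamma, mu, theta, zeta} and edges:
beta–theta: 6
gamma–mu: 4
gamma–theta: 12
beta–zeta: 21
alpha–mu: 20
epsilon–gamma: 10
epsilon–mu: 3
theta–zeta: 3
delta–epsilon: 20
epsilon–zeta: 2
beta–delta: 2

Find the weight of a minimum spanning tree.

40

Grow the tree from epsilon using Prim:
Step 1: frontier [epsilon–zeta 2, epsilon–mu 3, epsilon–gamma 10, delta–epsilon 20] → take epsilon–zeta (2); add zeta.
Step 2: frontier [epsilon–mu 3, epsilon–gamma 10, delta–epsilon 20, theta–zeta 3, beta–zeta 21] → take epsilon–mu (3); add mu.
Step 3: frontier [epsilon–gamma 10, delta–epsilon 20, gamma–mu 4, alpha–mu 20, theta–zeta 3, beta–zeta 21] → take theta–zeta (3); add theta.
Step 4: frontier [epsilon–gamma 10, delta–epsilon 20, gamma–mu 4, alpha–mu 20, beta–theta 6, gamma–theta 12, beta–zeta 21] → take gamma–mu (4); add gamma.
Step 5: frontier [delta–epsilon 20, alpha–mu 20, beta–theta 6, beta–zeta 21] → take beta–theta (6); add beta.
Step 6: frontier [beta–delta 2, delta–epsilon 20, alpha–mu 20] → take beta–delta (2); add delta.
Step 7: frontier [alpha–mu 20] → take alpha–mu (20); add alpha.
MST edges: epsilon–zeta, epsilon–mu, theta–zeta, gamma–mu, beta–theta, beta–delta, alpha–mu; total weight 2+3+3+4+6+2+20 = 40.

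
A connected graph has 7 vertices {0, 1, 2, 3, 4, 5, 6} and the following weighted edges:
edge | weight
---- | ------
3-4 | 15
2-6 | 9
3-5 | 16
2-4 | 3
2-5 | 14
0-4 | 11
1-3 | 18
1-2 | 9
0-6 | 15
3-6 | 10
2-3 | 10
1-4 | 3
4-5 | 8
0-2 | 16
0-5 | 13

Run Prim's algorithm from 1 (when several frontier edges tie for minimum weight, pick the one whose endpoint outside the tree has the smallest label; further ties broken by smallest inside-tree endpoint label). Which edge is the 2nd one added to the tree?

2-4

Prim, starting at 1.
Step 1: cheapest edge leaving the tree is 1-4 (3); add 4.
Step 2: cheapest edge leaving the tree is 2-4 (3); add 2.
Step 3: cheapest edge leaving the tree is 4-5 (8); add 5.
Step 4: cheapest edge leaving the tree is 2-6 (9); add 6.
Step 5: cheapest edge leaving the tree is 2-3 (10); add 3.
Step 6: cheapest edge leaving the tree is 0-4 (11); add 0.
The 2nd edge added is 2-4.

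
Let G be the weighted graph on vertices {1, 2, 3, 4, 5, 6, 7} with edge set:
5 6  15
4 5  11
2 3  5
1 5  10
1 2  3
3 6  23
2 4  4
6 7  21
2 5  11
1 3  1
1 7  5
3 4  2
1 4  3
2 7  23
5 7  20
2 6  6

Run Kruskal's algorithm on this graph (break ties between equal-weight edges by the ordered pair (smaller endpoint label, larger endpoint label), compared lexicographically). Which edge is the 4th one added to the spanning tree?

1-7

Sort edges by weight, then run Kruskal:
1 3 (1): add — endpoints in different components.
3 4 (2): add — endpoints in different components.
1 2 (3): add — endpoints in different components.
1 4 (3): skip — 1 and 4 already connected.
2 4 (4): skip — 2 and 4 already connected.
1 7 (5): add — endpoints in different components.
2 3 (5): skip — 2 and 3 already connected.
2 6 (6): add — endpoints in different components.
1 5 (10): add — endpoints in different components.
The 4th edge added is 1 7.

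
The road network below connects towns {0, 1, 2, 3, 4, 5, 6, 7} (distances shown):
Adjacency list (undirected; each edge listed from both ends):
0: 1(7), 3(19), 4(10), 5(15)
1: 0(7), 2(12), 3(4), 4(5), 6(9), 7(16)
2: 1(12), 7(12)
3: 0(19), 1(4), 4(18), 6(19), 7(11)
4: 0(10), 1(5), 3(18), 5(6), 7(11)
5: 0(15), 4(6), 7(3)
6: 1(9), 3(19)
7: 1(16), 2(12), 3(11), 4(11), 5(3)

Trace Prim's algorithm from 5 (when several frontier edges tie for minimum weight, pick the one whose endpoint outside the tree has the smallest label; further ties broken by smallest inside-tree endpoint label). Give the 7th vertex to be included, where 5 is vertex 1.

6

Prim's algorithm from 5:
Step 1: cheapest edge leaving the tree is 5—7 (3); add 7.
Step 2: cheapest edge leaving the tree is 4—5 (6); add 4.
Step 3: cheapest edge leaving the tree is 1—4 (5); add 1.
Step 4: cheapest edge leaving the tree is 1—3 (4); add 3.
Step 5: cheapest edge leaving the tree is 0—1 (7); add 0.
Step 6: cheapest edge leaving the tree is 1—6 (9); add 6.
Step 7: cheapest edge leaving the tree is 1—2 (12); add 2.
Vertex order: 5, 7, 4, 1, 3, 0, 6, 2. The 7th vertex is 6.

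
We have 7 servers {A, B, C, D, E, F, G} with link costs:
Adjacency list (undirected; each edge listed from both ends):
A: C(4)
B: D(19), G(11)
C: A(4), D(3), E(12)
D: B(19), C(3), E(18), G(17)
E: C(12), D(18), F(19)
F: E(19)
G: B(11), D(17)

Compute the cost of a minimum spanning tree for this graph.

Grow the tree from A using Prim:
Step 1: frontier [A-C 4] → take A-C (4); add C.
Step 2: frontier [C-D 3, C-E 12] → take C-D (3); add D.
Step 3: frontier [C-E 12, D-G 17, D-E 18, B-D 19] → take C-E (12); add E.
Step 4: frontier [D-G 17, B-D 19, E-F 19] → take D-G (17); add G.
Step 5: frontier [B-D 19, E-F 19, B-G 11] → take B-G (11); add B.
Step 6: frontier [E-F 19] → take E-F (19); add F.
MST edges: A-C, C-D, C-E, D-G, B-G, E-F; total weight 4+3+12+17+11+19 = 66.

66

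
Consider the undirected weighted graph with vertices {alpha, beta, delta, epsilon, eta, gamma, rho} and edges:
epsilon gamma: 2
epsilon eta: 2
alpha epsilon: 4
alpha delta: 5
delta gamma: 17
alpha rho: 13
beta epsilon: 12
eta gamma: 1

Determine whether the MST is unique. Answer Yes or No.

Kruskal's algorithm — process edges by increasing weight (ties by edge label):
eta gamma (1): add — endpoints in different components.
epsilon eta (2): add — endpoints in different components.
epsilon gamma (2): skip — epsilon and gamma already connected.
alpha epsilon (4): add — endpoints in different components.
alpha delta (5): add — endpoints in different components.
beta epsilon (12): add — endpoints in different components.
alpha rho (13): add — endpoints in different components.
Non-tree edge epsilon gamma has weight 2, equal to the heaviest edge on its tree cycle — swapping gives another MST of the same weight. Not unique.

No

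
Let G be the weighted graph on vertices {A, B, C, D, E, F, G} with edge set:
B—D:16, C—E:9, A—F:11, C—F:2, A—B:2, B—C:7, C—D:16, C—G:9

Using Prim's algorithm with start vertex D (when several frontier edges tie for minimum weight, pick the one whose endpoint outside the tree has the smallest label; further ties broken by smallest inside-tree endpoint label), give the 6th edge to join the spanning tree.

Prim's algorithm from D:
Step 1: cheapest edge leaving the tree is B—D (16); add B.
Step 2: cheapest edge leaving the tree is A—B (2); add A.
Step 3: cheapest edge leaving the tree is B—C (7); add C.
Step 4: cheapest edge leaving the tree is C—F (2); add F.
Step 5: cheapest edge leaving the tree is C—E (9); add E.
Step 6: cheapest edge leaving the tree is C—G (9); add G.
The 6th edge added is C—G.

C-G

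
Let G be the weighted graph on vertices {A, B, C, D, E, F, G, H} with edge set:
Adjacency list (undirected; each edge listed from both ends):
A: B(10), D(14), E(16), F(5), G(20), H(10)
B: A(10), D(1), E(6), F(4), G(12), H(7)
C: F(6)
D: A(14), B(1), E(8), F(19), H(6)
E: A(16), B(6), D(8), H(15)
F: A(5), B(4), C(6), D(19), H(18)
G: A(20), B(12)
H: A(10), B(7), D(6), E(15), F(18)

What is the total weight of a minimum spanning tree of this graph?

Grow the tree from F using Prim:
Step 1: cheapest edge leaving the tree is B-F (4); add B.
Step 2: cheapest edge leaving the tree is B-D (1); add D.
Step 3: cheapest edge leaving the tree is A-F (5); add A.
Step 4: cheapest edge leaving the tree is C-F (6); add C.
Step 5: cheapest edge leaving the tree is B-E (6); add E.
Step 6: cheapest edge leaving the tree is D-H (6); add H.
Step 7: cheapest edge leaving the tree is B-G (12); add G.
MST edges: B-F, B-D, A-F, C-F, B-E, D-H, B-G; total weight 4+1+5+6+6+6+12 = 40.

40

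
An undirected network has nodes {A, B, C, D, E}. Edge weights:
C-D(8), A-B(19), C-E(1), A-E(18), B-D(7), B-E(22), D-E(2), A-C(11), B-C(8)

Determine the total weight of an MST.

Sort edges by weight, then run Kruskal:
C-E (1): add — endpoints in different components.
D-E (2): add — endpoints in different components.
B-D (7): add — endpoints in different components.
B-C (8): skip — B and C already connected.
C-D (8): skip — C and D already connected.
A-C (11): add — endpoints in different components.
MST edges: C-E, D-E, B-D, A-C; total weight 1+2+7+11 = 21.

21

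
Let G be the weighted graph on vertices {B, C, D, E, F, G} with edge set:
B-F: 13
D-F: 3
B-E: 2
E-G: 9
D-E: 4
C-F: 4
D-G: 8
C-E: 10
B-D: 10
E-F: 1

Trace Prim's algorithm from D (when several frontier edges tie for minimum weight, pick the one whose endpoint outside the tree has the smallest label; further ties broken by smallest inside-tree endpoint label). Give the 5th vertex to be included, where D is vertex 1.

Grow the tree from D using Prim:
Step 1: frontier [D-F 3, D-E 4, D-G 8, B-D 10] → take D-F (3); add F.
Step 2: frontier [D-E 4, D-G 8, B-D 10, E-F 1, C-F 4, B-F 13] → take E-F (1); add E.
Step 3: frontier [D-G 8, B-D 10, B-E 2, E-G 9, C-E 10, C-F 4, B-F 13] → take B-E (2); add B.
Step 4: frontier [D-G 8, E-G 9, C-E 10, C-F 4] → take C-F (4); add C.
Step 5: frontier [D-G 8, E-G 9] → take D-G (8); add G.
Vertex order: D, F, E, B, C, G. The 5th vertex is C.

C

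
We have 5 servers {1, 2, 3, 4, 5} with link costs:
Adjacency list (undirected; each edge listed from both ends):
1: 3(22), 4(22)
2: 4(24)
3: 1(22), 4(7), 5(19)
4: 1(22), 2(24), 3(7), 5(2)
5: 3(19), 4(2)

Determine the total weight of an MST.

55

Kruskal: consider edges lightest-first.
4—5 (2): add — endpoints in different components.
3—4 (7): add — endpoints in different components.
3—5 (19): skip — 3 and 5 already connected.
1—3 (22): add — endpoints in different components.
1—4 (22): skip — 1 and 4 already connected.
2—4 (24): add — endpoints in different components.
MST edges: 4—5, 3—4, 1—3, 2—4; total weight 2+7+22+24 = 55.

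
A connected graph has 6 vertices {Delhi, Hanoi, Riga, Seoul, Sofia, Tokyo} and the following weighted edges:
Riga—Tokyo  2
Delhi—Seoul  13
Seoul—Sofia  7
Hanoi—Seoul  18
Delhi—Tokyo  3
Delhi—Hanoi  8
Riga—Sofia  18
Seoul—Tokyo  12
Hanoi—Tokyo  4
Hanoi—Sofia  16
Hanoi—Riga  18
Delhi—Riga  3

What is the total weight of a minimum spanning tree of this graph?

28

Sort edges by weight, then run Kruskal:
Riga—Tokyo (2): add — endpoints in different components.
Delhi—Riga (3): add — endpoints in different components.
Delhi—Tokyo (3): skip — Tokyo and Delhi already connected.
Hanoi—Tokyo (4): add — endpoints in different components.
Seoul—Sofia (7): add — endpoints in different components.
Delhi—Hanoi (8): skip — Delhi and Hanoi already connected.
Seoul—Tokyo (12): add — endpoints in different components.
MST edges: Riga—Tokyo, Delhi—Riga, Hanoi—Tokyo, Seoul—Sofia, Seoul—Tokyo; total weight 2+3+4+7+12 = 28.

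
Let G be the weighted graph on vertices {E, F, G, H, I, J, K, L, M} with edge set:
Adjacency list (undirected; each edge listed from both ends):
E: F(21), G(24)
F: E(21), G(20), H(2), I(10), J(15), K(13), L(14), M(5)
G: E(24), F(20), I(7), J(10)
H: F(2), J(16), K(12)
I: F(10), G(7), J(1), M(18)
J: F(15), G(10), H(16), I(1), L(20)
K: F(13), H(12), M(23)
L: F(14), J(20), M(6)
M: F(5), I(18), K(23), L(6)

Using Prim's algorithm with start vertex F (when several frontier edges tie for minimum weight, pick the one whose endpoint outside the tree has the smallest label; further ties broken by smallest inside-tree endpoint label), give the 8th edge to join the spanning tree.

E-F

Prim's algorithm from F:
Step 1: cheapest edge leaving the tree is F–H (2); add H.
Step 2: cheapest edge leaving the tree is F–M (5); add M.
Step 3: cheapest edge leaving the tree is L–M (6); add L.
Step 4: cheapest edge leaving the tree is F–I (10); add I.
Step 5: cheapest edge leaving the tree is I–J (1); add J.
Step 6: cheapest edge leaving the tree is G–I (7); add G.
Step 7: cheapest edge leaving the tree is H–K (12); add K.
Step 8: cheapest edge leaving the tree is E–F (21); add E.
The 8th edge added is E–F.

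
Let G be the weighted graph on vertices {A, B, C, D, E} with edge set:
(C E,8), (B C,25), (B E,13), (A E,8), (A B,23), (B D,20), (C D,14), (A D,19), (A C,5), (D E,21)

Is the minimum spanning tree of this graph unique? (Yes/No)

Kruskal: consider edges lightest-first.
A C (5): add. Components now {A,C} {B} {D} {E}
A E (8): add. Components now {A,C,E} {B} {D}
C E (8): skip — C and E already connected.
B E (13): add. Components now {A,B,C,E} {D}
C D (14): add. Components now {A,B,C,D,E}
Non-tree edge C E has weight 8, equal to the heaviest edge on its tree cycle — swapping gives another MST of the same weight. Not unique.

No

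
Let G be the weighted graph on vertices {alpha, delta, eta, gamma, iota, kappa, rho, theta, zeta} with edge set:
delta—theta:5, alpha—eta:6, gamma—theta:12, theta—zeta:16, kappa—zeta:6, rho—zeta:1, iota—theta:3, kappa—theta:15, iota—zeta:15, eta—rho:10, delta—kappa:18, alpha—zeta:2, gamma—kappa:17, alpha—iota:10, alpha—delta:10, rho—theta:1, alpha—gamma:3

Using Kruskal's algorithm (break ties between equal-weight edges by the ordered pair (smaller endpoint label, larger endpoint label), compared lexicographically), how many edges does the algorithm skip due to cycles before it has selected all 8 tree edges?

Kruskal: consider edges lightest-first.
rho—theta (1): add — endpoints in different components.
rho—zeta (1): add — endpoints in different components.
alpha—zeta (2): add — endpoints in different components.
alpha—gamma (3): add — endpoints in different components.
iota—theta (3): add — endpoints in different components.
delta—theta (5): add — endpoints in different components.
alpha—eta (6): add — endpoints in different components.
kappa—zeta (6): add — endpoints in different components.
Edges rejected before the tree was complete: 0.

0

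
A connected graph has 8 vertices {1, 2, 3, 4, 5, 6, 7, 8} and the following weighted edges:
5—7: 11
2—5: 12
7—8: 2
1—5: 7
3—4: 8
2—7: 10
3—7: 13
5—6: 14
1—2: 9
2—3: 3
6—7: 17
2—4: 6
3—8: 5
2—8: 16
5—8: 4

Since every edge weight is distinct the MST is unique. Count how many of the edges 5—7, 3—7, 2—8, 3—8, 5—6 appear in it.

2

Kruskal's algorithm — process edges by increasing weight (ties by edge label):
7—8 (2): add — endpoints in different components.
2—3 (3): add — endpoints in different components.
5—8 (4): add — endpoints in different components.
3—8 (5): add — endpoints in different components.
2—4 (6): add — endpoints in different components.
1—5 (7): add — endpoints in different components.
3—4 (8): skip — 3 and 4 already connected.
1—2 (9): skip — 1 and 2 already connected.
2—7 (10): skip — 2 and 7 already connected.
5—7 (11): skip — 5 and 7 already connected.
2—5 (12): skip — 2 and 5 already connected.
3—7 (13): skip — 3 and 7 already connected.
5—6 (14): add — endpoints in different components.
MST edge set: {7—8, 2—3, 5—8, 3—8, 2—4, 1—5, 5—6}.
Of the listed edges, {3—8, 5—6} are in the MST → 2.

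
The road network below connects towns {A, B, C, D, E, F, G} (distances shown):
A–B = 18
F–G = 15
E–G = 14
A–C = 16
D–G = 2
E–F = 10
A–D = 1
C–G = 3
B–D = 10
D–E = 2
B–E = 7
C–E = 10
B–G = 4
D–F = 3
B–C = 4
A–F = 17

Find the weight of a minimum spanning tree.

Grow the tree from E using Prim:
Step 1: cheapest edge leaving the tree is D–E (2); add D.
Step 2: cheapest edge leaving the tree is A–D (1); add A.
Step 3: cheapest edge leaving the tree is D–G (2); add G.
Step 4: cheapest edge leaving the tree is C–G (3); add C.
Step 5: cheapest edge leaving the tree is D–F (3); add F.
Step 6: cheapest edge leaving the tree is B–C (4); add B.
MST edges: D–E, A–D, D–G, C–G, D–F, B–C; total weight 2+1+2+3+3+4 = 15.

15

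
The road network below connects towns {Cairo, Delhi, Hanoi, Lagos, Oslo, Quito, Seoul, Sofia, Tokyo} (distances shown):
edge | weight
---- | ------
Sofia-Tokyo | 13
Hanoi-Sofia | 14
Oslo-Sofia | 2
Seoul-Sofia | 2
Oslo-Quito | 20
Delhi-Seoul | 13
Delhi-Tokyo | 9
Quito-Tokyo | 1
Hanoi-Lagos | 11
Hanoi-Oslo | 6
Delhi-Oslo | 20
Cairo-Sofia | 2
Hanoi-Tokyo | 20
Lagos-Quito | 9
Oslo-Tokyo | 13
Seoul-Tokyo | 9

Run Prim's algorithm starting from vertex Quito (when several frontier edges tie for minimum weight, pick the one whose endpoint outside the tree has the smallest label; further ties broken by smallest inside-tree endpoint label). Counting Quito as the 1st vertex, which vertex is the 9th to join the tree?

Hanoi

Grow the tree from Quito using Prim:
Step 1: cheapest edge leaving the tree is Quito-Tokyo (1); add Tokyo.
Step 2: cheapest edge leaving the tree is Delhi-Tokyo (9); add Delhi.
Step 3: cheapest edge leaving the tree is Lagos-Quito (9); add Lagos.
Step 4: cheapest edge leaving the tree is Seoul-Tokyo (9); add Seoul.
Step 5: cheapest edge leaving the tree is Seoul-Sofia (2); add Sofia.
Step 6: cheapest edge leaving the tree is Cairo-Sofia (2); add Cairo.
Step 7: cheapest edge leaving the tree is Oslo-Sofia (2); add Oslo.
Step 8: cheapest edge leaving the tree is Hanoi-Oslo (6); add Hanoi.
Vertex order: Quito, Tokyo, Delhi, Lagos, Seoul, Sofia, Cairo, Oslo, Hanoi. The 9th vertex is Hanoi.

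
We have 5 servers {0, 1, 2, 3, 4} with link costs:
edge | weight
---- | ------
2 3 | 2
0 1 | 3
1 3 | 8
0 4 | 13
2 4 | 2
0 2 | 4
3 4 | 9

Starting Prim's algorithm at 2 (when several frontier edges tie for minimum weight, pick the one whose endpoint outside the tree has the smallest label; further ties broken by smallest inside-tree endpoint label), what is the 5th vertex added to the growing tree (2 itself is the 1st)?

1

Grow the tree from 2 using Prim:
Step 1: frontier [2 3 2, 2 4 2, 0 2 4] → take 2 3 (2); add 3.
Step 2: frontier [2 4 2, 0 2 4, 1 3 8, 3 4 9] → take 2 4 (2); add 4.
Step 3: frontier [0 2 4, 1 3 8, 0 4 13] → take 0 2 (4); add 0.
Step 4: frontier [0 1 3, 1 3 8] → take 0 1 (3); add 1.
Vertex order: 2, 3, 4, 0, 1. The 5th vertex is 1.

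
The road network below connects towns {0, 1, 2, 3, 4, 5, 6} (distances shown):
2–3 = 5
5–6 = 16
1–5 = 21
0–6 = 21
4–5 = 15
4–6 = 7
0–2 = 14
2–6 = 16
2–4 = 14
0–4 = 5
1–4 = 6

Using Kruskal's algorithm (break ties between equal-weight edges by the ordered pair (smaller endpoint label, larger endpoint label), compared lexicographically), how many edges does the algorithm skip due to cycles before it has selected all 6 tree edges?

Kruskal's algorithm — process edges by increasing weight (ties by edge label):
0–4 (5): add — endpoints in different components.
2–3 (5): add — endpoints in different components.
1–4 (6): add — endpoints in different components.
4–6 (7): add — endpoints in different components.
0–2 (14): add — endpoints in different components.
2–4 (14): skip — 2 and 4 already connected.
4–5 (15): add — endpoints in different components.
Edges rejected before the tree was complete: 1.

1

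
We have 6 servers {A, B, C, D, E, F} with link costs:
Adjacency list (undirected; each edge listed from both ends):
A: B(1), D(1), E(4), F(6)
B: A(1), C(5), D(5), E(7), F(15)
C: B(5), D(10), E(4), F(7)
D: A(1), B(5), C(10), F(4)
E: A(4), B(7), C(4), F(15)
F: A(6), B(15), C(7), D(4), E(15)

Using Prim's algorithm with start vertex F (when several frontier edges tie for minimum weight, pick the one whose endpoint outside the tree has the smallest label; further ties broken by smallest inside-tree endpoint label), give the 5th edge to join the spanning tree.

C-E

Prim, starting at F.
Step 1: cheapest edge leaving the tree is D-F (4); add D.
Step 2: cheapest edge leaving the tree is A-D (1); add A.
Step 3: cheapest edge leaving the tree is A-B (1); add B.
Step 4: cheapest edge leaving the tree is A-E (4); add E.
Step 5: cheapest edge leaving the tree is C-E (4); add C.
The 5th edge added is C-E.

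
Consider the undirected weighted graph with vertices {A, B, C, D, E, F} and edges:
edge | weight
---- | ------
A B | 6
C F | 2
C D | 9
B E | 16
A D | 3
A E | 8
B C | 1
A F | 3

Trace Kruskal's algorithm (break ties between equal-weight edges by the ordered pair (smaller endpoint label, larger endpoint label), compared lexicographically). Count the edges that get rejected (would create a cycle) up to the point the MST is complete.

Kruskal's algorithm — process edges by increasing weight (ties by edge label):
B C (1): add — endpoints in different components.
C F (2): add — endpoints in different components.
A D (3): add — endpoints in different components.
A F (3): add — endpoints in different components.
A B (6): skip — A and B already connected.
A E (8): add — endpoints in different components.
Edges rejected before the tree was complete: 1.

1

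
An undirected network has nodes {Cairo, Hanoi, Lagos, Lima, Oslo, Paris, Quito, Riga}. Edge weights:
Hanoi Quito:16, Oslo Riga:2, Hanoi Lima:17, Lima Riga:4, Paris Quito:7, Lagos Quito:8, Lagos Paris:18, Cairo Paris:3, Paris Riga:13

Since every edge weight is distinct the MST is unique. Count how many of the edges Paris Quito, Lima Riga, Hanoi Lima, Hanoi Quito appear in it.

Sort edges by weight, then run Kruskal:
Oslo Riga (2): add — endpoints in different components.
Cairo Paris (3): add — endpoints in different components.
Lima Riga (4): add — endpoints in different components.
Paris Quito (7): add — endpoints in different components.
Lagos Quito (8): add — endpoints in different components.
Paris Riga (13): add — endpoints in different components.
Hanoi Quito (16): add — endpoints in different components.
MST edge set: {Oslo Riga, Cairo Paris, Lima Riga, Paris Quito, Lagos Quito, Paris Riga, Hanoi Quito}.
Of the listed edges, {Paris Quito, Lima Riga, Hanoi Quito} are in the MST → 3.

3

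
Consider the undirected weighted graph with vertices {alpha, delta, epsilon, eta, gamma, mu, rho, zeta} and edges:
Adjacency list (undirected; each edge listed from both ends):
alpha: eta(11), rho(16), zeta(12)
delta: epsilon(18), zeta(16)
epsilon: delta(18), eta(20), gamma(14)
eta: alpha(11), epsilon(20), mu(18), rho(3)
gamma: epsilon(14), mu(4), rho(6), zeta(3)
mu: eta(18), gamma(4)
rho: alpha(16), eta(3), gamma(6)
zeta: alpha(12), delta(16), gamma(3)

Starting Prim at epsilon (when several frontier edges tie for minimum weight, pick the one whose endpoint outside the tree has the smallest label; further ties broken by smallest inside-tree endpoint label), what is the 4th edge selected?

Prim's algorithm from epsilon:
Step 1: cheapest edge leaving the tree is epsilon gamma (14); add gamma.
Step 2: cheapest edge leaving the tree is gamma zeta (3); add zeta.
Step 3: cheapest edge leaving the tree is gamma mu (4); add mu.
Step 4: cheapest edge leaving the tree is gamma rho (6); add rho.
Step 5: cheapest edge leaving the tree is eta rho (3); add eta.
Step 6: cheapest edge leaving the tree is alpha eta (11); add alpha.
Step 7: cheapest edge leaving the tree is delta zeta (16); add delta.
The 4th edge added is gamma rho.

gamma-rho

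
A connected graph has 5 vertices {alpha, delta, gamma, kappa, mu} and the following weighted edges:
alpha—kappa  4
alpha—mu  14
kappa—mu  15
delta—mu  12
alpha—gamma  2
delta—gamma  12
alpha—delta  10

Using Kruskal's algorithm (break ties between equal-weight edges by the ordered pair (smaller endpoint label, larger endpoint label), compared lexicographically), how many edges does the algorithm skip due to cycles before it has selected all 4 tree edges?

Kruskal's algorithm — process edges by increasing weight (ties by edge label):
alpha—gamma (2): add — endpoints in different components.
alpha—kappa (4): add — endpoints in different components.
alpha—delta (10): add — endpoints in different components.
delta—gamma (12): skip — gamma and delta already connected.
delta—mu (12): add — endpoints in different components.
Edges rejected before the tree was complete: 1.

1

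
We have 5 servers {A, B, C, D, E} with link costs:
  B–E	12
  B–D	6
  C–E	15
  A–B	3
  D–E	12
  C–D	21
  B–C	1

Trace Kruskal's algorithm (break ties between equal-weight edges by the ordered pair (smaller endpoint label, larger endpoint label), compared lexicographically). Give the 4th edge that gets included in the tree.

Kruskal's algorithm — process edges by increasing weight (ties by edge label):
B–C (1): add — endpoints in different components.
A–B (3): add — endpoints in different components.
B–D (6): add — endpoints in different components.
B–E (12): add — endpoints in different components.
The 4th edge added is B–E.

B-E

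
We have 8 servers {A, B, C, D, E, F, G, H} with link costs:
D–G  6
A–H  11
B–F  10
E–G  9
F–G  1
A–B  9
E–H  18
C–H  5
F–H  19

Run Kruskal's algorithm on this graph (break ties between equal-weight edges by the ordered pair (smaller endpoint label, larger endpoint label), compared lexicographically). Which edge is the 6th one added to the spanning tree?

B-F

Kruskal's algorithm — process edges by increasing weight (ties by edge label):
F–G (1): add — endpoints in different components.
C–H (5): add — endpoints in different components.
D–G (6): add — endpoints in different components.
A–B (9): add — endpoints in different components.
E–G (9): add — endpoints in different components.
B–F (10): add — endpoints in different components.
A–H (11): add — endpoints in different components.
The 6th edge added is B–F.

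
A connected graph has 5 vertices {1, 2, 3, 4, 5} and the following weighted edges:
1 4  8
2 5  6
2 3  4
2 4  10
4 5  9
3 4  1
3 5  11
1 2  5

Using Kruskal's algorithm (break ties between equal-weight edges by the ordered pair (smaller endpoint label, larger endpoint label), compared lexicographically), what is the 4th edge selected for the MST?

2-5

Kruskal: consider edges lightest-first.
3 4 (1): add. Components now {1} {2} {3,4} {5}
2 3 (4): add. Components now {1} {2,3,4} {5}
1 2 (5): add. Components now {1,2,3,4} {5}
2 5 (6): add. Components now {1,2,3,4,5}
The 4th edge added is 2 5.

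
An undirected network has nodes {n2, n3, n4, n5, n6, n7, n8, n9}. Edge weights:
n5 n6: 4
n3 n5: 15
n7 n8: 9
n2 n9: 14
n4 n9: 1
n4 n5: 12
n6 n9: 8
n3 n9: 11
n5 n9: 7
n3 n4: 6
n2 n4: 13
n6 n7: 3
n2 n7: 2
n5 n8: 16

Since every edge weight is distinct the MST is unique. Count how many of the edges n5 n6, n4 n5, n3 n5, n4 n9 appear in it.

2

Kruskal: consider edges lightest-first.
n4 n9 (1): add — endpoints in different components.
n2 n7 (2): add — endpoints in different components.
n6 n7 (3): add — endpoints in different components.
n5 n6 (4): add — endpoints in different components.
n3 n4 (6): add — endpoints in different components.
n5 n9 (7): add — endpoints in different components.
n6 n9 (8): skip — n6 and n9 already connected.
n7 n8 (9): add — endpoints in different components.
MST edge set: {n4 n9, n2 n7, n6 n7, n5 n6, n3 n4, n5 n9, n7 n8}.
Of the listed edges, {n5 n6, n4 n9} are in the MST → 2.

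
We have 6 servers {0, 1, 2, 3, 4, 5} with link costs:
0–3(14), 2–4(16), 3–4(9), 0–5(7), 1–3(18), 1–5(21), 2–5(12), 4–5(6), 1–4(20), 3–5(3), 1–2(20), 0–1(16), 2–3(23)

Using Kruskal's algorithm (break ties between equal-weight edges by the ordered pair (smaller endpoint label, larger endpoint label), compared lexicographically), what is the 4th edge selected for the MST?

Sort edges by weight, then run Kruskal:
3–5 (3): add. Components now {0} {1} {2} {3,5} {4}
4–5 (6): add. Components now {0} {1} {2} {3,4,5}
0–5 (7): add. Components now {0,3,4,5} {1} {2}
3–4 (9): skip — 3 and 4 already connected.
2–5 (12): add. Components now {0,2,3,4,5} {1}
0–3 (14): skip — 0 and 3 already connected.
0–1 (16): add. Components now {0,1,2,3,4,5}
The 4th edge added is 2–5.

2-5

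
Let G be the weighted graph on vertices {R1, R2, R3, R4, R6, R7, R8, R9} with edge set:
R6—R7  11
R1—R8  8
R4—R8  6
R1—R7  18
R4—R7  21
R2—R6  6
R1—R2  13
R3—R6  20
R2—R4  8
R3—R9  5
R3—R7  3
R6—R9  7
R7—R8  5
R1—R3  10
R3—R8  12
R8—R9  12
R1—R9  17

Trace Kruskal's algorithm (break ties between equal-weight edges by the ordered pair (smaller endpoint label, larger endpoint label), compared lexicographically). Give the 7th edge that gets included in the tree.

Kruskal: consider edges lightest-first.
R3—R7 (3): add — endpoints in different components.
R3—R9 (5): add — endpoints in different components.
R7—R8 (5): add — endpoints in different components.
R2—R6 (6): add — endpoints in different components.
R4—R8 (6): add — endpoints in different components.
R6—R9 (7): add — endpoints in different components.
R1—R8 (8): add — endpoints in different components.
The 7th edge added is R1—R8.

R1-R8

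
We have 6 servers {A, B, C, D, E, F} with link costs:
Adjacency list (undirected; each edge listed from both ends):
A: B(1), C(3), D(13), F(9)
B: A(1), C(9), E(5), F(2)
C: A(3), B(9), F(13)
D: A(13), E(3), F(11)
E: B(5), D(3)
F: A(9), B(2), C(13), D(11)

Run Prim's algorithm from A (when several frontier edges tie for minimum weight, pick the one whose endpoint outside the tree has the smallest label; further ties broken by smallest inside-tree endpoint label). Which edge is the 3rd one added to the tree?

A-C

Prim, starting at A.
Step 1: frontier [A B 1, A C 3, A F 9, A D 13] → take A B (1); add B.
Step 2: frontier [A C 3, A F 9, A D 13, B F 2, B E 5, B C 9] → take B F (2); add F.
Step 3: frontier [A C 3, A D 13, B E 5, B C 9, D F 11, C F 13] → take A C (3); add C.
Step 4: frontier [A D 13, B E 5, D F 11] → take B E (5); add E.
Step 5: frontier [A D 13, D E 3, D F 11] → take D E (3); add D.
The 3rd edge added is A C.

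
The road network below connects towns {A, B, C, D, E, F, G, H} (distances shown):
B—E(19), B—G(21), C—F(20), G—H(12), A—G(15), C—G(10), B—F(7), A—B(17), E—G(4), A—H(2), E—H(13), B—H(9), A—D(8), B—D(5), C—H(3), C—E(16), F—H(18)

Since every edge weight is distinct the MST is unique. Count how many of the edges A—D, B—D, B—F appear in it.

3

Sort edges by weight, then run Kruskal:
A—H (2): add — endpoints in different components.
C—H (3): add — endpoints in different components.
E—G (4): add — endpoints in different components.
B—D (5): add — endpoints in different components.
B—F (7): add — endpoints in different components.
A—D (8): add — endpoints in different components.
B—H (9): skip — B and H already connected.
C—G (10): add — endpoints in different components.
MST edge set: {A—H, C—H, E—G, B—D, B—F, A—D, C—G}.
Of the listed edges, {A—D, B—D, B—F} are in the MST → 3.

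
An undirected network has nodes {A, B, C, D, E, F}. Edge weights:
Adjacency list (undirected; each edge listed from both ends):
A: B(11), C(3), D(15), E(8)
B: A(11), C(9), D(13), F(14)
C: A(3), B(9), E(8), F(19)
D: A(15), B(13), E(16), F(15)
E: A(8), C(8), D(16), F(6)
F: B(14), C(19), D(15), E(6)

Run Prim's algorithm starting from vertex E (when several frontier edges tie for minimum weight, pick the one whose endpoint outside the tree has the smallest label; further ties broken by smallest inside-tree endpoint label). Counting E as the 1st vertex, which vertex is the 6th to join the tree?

Prim, starting at E.
Step 1: cheapest edge leaving the tree is E-F (6); add F.
Step 2: cheapest edge leaving the tree is A-E (8); add A.
Step 3: cheapest edge leaving the tree is A-C (3); add C.
Step 4: cheapest edge leaving the tree is B-C (9); add B.
Step 5: cheapest edge leaving the tree is B-D (13); add D.
Vertex order: E, F, A, C, B, D. The 6th vertex is D.

D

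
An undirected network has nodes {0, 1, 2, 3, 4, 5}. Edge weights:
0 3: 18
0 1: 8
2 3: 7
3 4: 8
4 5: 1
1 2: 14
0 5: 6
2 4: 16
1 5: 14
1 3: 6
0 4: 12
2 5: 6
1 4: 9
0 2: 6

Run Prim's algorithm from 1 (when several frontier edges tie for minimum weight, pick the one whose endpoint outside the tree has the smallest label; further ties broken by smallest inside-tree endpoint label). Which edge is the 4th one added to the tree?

Prim, starting at 1.
Step 1: frontier [1 3 6, 0 1 8, 1 4 9, 1 2 14, 1 5 14] → take 1 3 (6); add 3.
Step 2: frontier [0 1 8, 1 4 9, 1 2 14, 1 5 14, 2 3 7, 3 4 8, 0 3 18] → take 2 3 (7); add 2.
Step 3: frontier [0 1 8, 1 4 9, 1 5 14, 0 2 6, 2 5 6, 2 4 16, 3 4 8, 0 3 18] → take 0 2 (6); add 0.
Step 4: frontier [0 5 6, 0 4 12, 1 4 9, 1 5 14, 2 5 6, 2 4 16, 3 4 8] → take 0 5 (6); add 5.
Step 5: frontier [0 4 12, 1 4 9, 2 4 16, 3 4 8, 4 5 1] → take 4 5 (1); add 4.
The 4th edge added is 0 5.

0-5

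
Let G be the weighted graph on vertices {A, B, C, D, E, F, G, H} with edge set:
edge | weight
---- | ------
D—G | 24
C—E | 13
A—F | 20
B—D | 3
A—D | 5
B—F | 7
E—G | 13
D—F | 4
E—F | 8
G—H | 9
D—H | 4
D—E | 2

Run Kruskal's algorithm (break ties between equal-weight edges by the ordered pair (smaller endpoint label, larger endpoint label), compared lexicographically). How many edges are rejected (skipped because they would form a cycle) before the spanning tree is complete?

2

Kruskal: consider edges lightest-first.
D—E (2): add — endpoints in different components.
B—D (3): add — endpoints in different components.
D—F (4): add — endpoints in different components.
D—H (4): add — endpoints in different components.
A—D (5): add — endpoints in different components.
B—F (7): skip — B and F already connected.
E—F (8): skip — E and F already connected.
G—H (9): add — endpoints in different components.
C—E (13): add — endpoints in different components.
Edges rejected before the tree was complete: 2.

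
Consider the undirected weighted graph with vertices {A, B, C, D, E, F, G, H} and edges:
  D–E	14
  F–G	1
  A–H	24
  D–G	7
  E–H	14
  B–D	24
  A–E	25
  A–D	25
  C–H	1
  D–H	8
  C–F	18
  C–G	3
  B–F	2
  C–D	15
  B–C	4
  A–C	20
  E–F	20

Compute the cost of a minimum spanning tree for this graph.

48

Prim's algorithm from G:
Step 1: cheapest edge leaving the tree is F–G (1); add F.
Step 2: cheapest edge leaving the tree is B–F (2); add B.
Step 3: cheapest edge leaving the tree is C–G (3); add C.
Step 4: cheapest edge leaving the tree is C–H (1); add H.
Step 5: cheapest edge leaving the tree is D–G (7); add D.
Step 6: cheapest edge leaving the tree is D–E (14); add E.
Step 7: cheapest edge leaving the tree is A–C (20); add A.
MST edges: F–G, B–F, C–G, C–H, D–G, D–E, A–C; total weight 1+2+3+1+7+14+20 = 48.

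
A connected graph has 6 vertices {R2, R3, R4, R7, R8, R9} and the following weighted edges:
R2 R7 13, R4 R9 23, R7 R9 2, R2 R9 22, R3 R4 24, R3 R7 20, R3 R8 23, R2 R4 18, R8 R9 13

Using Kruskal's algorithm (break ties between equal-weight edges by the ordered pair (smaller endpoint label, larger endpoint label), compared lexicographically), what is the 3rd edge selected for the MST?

R8-R9

Kruskal's algorithm — process edges by increasing weight (ties by edge label):
R7 R9 (2): add — endpoints in different components.
R2 R7 (13): add — endpoints in different components.
R8 R9 (13): add — endpoints in different components.
R2 R4 (18): add — endpoints in different components.
R3 R7 (20): add — endpoints in different components.
The 3rd edge added is R8 R9.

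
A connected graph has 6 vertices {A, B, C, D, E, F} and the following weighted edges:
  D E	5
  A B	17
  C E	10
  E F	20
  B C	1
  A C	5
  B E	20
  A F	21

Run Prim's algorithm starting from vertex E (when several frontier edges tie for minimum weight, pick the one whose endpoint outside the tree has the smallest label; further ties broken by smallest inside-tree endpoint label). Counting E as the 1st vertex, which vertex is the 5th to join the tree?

A

Grow the tree from E using Prim:
Step 1: cheapest edge leaving the tree is D E (5); add D.
Step 2: cheapest edge leaving the tree is C E (10); add C.
Step 3: cheapest edge leaving the tree is B C (1); add B.
Step 4: cheapest edge leaving the tree is A C (5); add A.
Step 5: cheapest edge leaving the tree is E F (20); add F.
Vertex order: E, D, C, B, A, F. The 5th vertex is A.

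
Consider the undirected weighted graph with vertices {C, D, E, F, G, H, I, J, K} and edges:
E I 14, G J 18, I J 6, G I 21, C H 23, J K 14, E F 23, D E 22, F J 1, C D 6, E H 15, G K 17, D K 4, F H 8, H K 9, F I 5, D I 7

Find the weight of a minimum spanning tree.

Prim, starting at F.
Step 1: cheapest edge leaving the tree is F J (1); add J.
Step 2: cheapest edge leaving the tree is F I (5); add I.
Step 3: cheapest edge leaving the tree is D I (7); add D.
Step 4: cheapest edge leaving the tree is D K (4); add K.
Step 5: cheapest edge leaving the tree is C D (6); add C.
Step 6: cheapest edge leaving the tree is F H (8); add H.
Step 7: cheapest edge leaving the tree is E I (14); add E.
Step 8: cheapest edge leaving the tree is G K (17); add G.
MST edges: F J, F I, D I, D K, C D, F H, E I, G K; total weight 1+5+7+4+6+8+14+17 = 62.

62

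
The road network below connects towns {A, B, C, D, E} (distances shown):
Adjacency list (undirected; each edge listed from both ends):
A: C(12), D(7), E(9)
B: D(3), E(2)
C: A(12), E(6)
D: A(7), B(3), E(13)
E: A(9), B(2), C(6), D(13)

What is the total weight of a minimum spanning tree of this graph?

18

Kruskal: consider edges lightest-first.
B–E (2): add — endpoints in different components.
B–D (3): add — endpoints in different components.
C–E (6): add — endpoints in different components.
A–D (7): add — endpoints in different components.
MST edges: B–E, B–D, C–E, A–D; total weight 2+3+6+7 = 18.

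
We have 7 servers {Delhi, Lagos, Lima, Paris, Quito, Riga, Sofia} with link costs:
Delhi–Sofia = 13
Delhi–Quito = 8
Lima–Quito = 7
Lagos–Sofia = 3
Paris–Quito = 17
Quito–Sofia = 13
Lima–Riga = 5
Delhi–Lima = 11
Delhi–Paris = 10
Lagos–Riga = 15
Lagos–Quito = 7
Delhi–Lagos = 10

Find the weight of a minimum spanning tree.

40

Sort edges by weight, then run Kruskal:
Lagos–Sofia (3): add. Components now {Lagos,Sofia} {Lima} {Riga} {Delhi} {Quito} {Paris}
Lima–Riga (5): add. Components now {Lagos,Sofia} {Lima,Riga} {Delhi} {Quito} {Paris}
Lagos–Quito (7): add. Components now {Lagos,Quito,Sofia} {Lima,Riga} {Delhi} {Paris}
Lima–Quito (7): add. Components now {Lagos,Lima,Quito,Riga,Sofia} {Delhi} {Paris}
Delhi–Quito (8): add. Components now {Delhi,Lagos,Lima,Quito,Riga,Sofia} {Paris}
Delhi–Lagos (10): skip — Lagos and Delhi already connected.
Delhi–Paris (10): add. Components now {Delhi,Lagos,Lima,Paris,Quito,Riga,Sofia}
MST edges: Lagos–Sofia, Lima–Riga, Lagos–Quito, Lima–Quito, Delhi–Quito, Delhi–Paris; total weight 3+5+7+7+8+10 = 40.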